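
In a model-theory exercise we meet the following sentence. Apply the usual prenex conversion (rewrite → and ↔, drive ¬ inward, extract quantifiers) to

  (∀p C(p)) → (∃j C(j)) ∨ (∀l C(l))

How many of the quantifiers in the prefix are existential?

2

Eliminate → and ↔ using ¬ and ∨.
  ¬(∀p C(p)) ∨ (∃j C(j)) ∨ (∀l C(l))
Drive negations inward (¬∀x A ≡ ∃x ¬A, ¬∃x A ≡ ∀x ¬A, De Morgan for ∧/∨):
  (∃p ¬C(p)) ∨ (∃j C(j)) ∨ (∀l C(l))
Finally move all quantifiers to the prefix:
  ∃p ∃j ∀l (¬C(p) ∨ C(j) ∨ C(l))
The prefix is ∃p ∃j ∀l: 1 universal, 2 existential.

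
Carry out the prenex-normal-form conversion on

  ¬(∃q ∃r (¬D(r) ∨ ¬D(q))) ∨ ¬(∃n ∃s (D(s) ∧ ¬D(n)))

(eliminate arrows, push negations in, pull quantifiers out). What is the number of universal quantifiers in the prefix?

Drive negations inward (¬∀x A ≡ ∃x ¬A, ¬∃x A ≡ ∀x ¬A, De Morgan for ∧/∨):
  (∀q ∀r (D(r) ∧ D(q))) ∨ (∀n ∀s (¬D(s) ∨ D(n)))
All bound variables are already distinct, so no renaming is needed.
Extract every quantifier outward, since the variables are now distinct and don't occur free across branches:
  ∀q ∀r ∀n ∀s (D(r) ∧ D(q) ∨ ¬D(s) ∨ D(n))
The prefix is ∀q ∀r ∀n ∀s: 4 universal, 0 existential.

4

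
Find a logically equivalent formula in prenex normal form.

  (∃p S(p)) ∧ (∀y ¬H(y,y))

∃p ∀y (S(p) ∧ ¬H(y,y))

All bound variables are already distinct, so no renaming is needed.
Pull the quantifiers to the front (each side's bound variable is not free in the other side):
  ∃p ∀y (S(p) ∧ ¬H(y,y))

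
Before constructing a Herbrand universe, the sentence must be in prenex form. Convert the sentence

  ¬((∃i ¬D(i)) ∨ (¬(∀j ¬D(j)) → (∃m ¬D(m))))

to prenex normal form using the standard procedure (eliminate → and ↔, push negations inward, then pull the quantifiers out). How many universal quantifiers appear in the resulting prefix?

Eliminate → and ↔ using ¬ and ∨.
  ¬((∃i ¬D(i)) ∨ ¬¬(∀j ¬D(j)) ∨ (∃m ¬D(m)))
Push ¬ through the quantifiers and connectives to reach negation normal form:
  (∀i D(i)) ∧ (∃j D(j)) ∧ (∀m D(m))
All bound variables are already distinct, so no renaming is needed.
Pull the quantifiers to the front (each side's bound variable is not free in the other side):
  ∀i ∃j ∀m (D(i) ∧ D(j) ∧ D(m))
The prefix is ∀i ∃j ∀m: 2 universal, 1 existential.

2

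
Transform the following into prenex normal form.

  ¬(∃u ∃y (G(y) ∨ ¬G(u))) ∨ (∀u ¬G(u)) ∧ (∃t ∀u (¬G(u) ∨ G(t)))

∀u ∀y ∀w ∃t ∀v1 (¬G(y) ∧ G(u) ∨ ¬G(w) ∧ (¬G(v1) ∨ G(t)))

Push ¬ through the quantifiers and connectives to reach negation normal form:
  (∀u ∀y (¬G(y) ∧ G(u))) ∨ (∀u ¬G(u)) ∧ (∃t ∀u (¬G(u) ∨ G(t)))
Give each quantifier a distinct variable: u↦w, u↦v1.
  (∀u ∀y (¬G(y) ∧ G(u))) ∨ (∀w ¬G(w)) ∧ (∃t ∀v1 (¬G(v1) ∨ G(t)))
Finally move all quantifiers to the prefix:
  ∀u ∀y ∀w ∃t ∀v1 (¬G(y) ∧ G(u) ∨ ¬G(w) ∧ (¬G(v1) ∨ G(t)))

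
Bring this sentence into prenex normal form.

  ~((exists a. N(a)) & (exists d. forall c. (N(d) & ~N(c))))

Push ¬ through the quantifiers and connectives to reach negation normal form:
  (forall a. ~N(a)) | (forall d. exists c. (~N(d) | N(c)))
All bound variables are already distinct, so no renaming is needed.
Finally move all quantifiers to the prefix:
  forall a. forall d. exists c. (~N(a) | ~N(d) | N(c))

forall a. forall d. exists c. (~N(a) | ~N(d) | N(c))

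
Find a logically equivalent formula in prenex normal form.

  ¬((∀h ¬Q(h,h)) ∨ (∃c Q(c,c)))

Drive negations inward (¬∀x A ≡ ∃x ¬A, ¬∃x A ≡ ∀x ¬A, De Morgan for ∧/∨):
  (∃h Q(h,h)) ∧ (∀c ¬Q(c,c))
Finally move all quantifiers to the prefix:
  ∃h ∀c (Q(h,h) ∧ ¬Q(c,c))

∃h ∀c (Q(h,h) ∧ ¬Q(c,c))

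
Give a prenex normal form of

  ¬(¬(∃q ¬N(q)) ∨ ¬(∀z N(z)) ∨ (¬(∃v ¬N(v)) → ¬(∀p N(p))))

∃q ∀z ∀v ∀p (¬N(q) ∧ N(z) ∧ N(v) ∧ N(p))

Rewrite implications/biconditionals: A → B as ¬A ∨ B.
  ¬(¬(∃q ¬N(q)) ∨ ¬(∀z N(z)) ∨ ¬¬(∃v ¬N(v)) ∨ ¬(∀p N(p)))
Push ¬ through the quantifiers and connectives to reach negation normal form:
  (∃q ¬N(q)) ∧ (∀z N(z)) ∧ (∀v N(v)) ∧ (∀p N(p))
All bound variables are already distinct, so no renaming is needed.
Finally move all quantifiers to the prefix:
  ∃q ∀z ∀v ∀p (¬N(q) ∧ N(z) ∧ N(v) ∧ N(p))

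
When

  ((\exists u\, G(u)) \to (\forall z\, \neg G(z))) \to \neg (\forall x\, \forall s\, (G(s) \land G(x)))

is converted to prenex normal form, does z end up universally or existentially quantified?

Eliminate → and ↔ using ¬ and ∨.
  \neg (\neg (\exists u\, G(u)) \lor (\forall z\, \neg G(z))) \lor \neg (\forall x\, \forall s\, (G(s) \land G(x)))
Drive negations inward (¬∀x A ≡ ∃x ¬A, ¬∃x A ≡ ∀x ¬A, De Morgan for ∧/∨):
  (\exists u\, G(u)) \land (\exists z\, G(z)) \lor (\exists x\, \exists s\, (\neg G(s) \lor \neg G(x)))
All bound variables are already distinct, so no renaming is needed.
Pull the quantifiers to the front (each side's bound variable is not free in the other side):
  \exists u\, \exists z\, \exists x\, \exists s\, (G(u) \land G(z) \lor \neg G(s) \lor \neg G(x))
The quantifier \forall z sits under an odd number of negations (counting the antecedent side of each →), so it flips to \exists z.

existential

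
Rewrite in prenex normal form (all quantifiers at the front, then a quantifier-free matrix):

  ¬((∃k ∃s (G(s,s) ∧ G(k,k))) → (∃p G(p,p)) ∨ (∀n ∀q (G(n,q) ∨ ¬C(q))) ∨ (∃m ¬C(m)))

∃k ∃s ∀p ∃n ∃q ∀m (G(s,s) ∧ G(k,k) ∧ ¬G(p,p) ∧ ¬G(n,q) ∧ C(q) ∧ C(m))

First replace A → B with ¬A ∨ B.
  ¬(¬(∃k ∃s (G(s,s) ∧ G(k,k))) ∨ (∃p G(p,p)) ∨ (∀n ∀q (G(n,q) ∨ ¬C(q))) ∨ (∃m ¬C(m)))
Push ¬ through the quantifiers and connectives to reach negation normal form:
  (∃k ∃s (G(s,s) ∧ G(k,k))) ∧ (∀p ¬G(p,p)) ∧ (∃n ∃q (¬G(n,q) ∧ C(q))) ∧ (∀m C(m))
Extract every quantifier outward, since the variables are now distinct and don't occur free across branches:
  ∃k ∃s ∀p ∃n ∃q ∀m (G(s,s) ∧ G(k,k) ∧ ¬G(p,p) ∧ ¬G(n,q) ∧ C(q) ∧ C(m))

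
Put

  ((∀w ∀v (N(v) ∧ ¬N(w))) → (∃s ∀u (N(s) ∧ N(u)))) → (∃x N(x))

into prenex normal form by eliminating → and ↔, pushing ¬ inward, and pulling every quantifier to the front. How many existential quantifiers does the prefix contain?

First replace A → B with ¬A ∨ B.
  ¬(¬(∀w ∀v (N(v) ∧ ¬N(w))) ∨ (∃s ∀u (N(s) ∧ N(u)))) ∨ (∃x N(x))
Push ¬ through the quantifiers and connectives to reach negation normal form:
  (∀w ∀v (N(v) ∧ ¬N(w))) ∧ (∀s ∃u (¬N(s) ∨ ¬N(u))) ∨ (∃x N(x))
Pull the quantifiers to the front (each side's bound variable is not free in the other side):
  ∀w ∀v ∀s ∃u ∃x (N(v) ∧ ¬N(w) ∧ (¬N(s) ∨ ¬N(u)) ∨ N(x))
The prefix is ∀w ∀v ∀s ∃u ∃x: 3 universal, 2 existential.

2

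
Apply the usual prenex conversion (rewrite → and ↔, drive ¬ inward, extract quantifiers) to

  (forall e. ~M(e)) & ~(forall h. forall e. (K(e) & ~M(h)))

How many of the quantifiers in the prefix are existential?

2

Move each ¬ inward, flipping quantifiers it crosses:
  (forall e. ~M(e)) & (exists h. exists e. (~K(e) | M(h)))
Give each quantifier a distinct variable: e↦v.
  (forall e. ~M(e)) & (exists h. exists v. (~K(v) | M(h)))
Pull the quantifiers to the front (each side's bound variable is not free in the other side):
  forall e. exists h. exists v. (~M(e) & (~K(v) | M(h)))
The prefix is forall e exists h exists v: 1 universal, 2 existential.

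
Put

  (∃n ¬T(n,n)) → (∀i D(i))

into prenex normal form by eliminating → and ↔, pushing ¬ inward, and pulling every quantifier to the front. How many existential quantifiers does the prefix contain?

Eliminate → and ↔ using ¬ and ∨.
  ¬(∃n ¬T(n,n)) ∨ (∀i D(i))
Push ¬ through the quantifiers and connectives to reach negation normal form:
  (∀n T(n,n)) ∨ (∀i D(i))
All bound variables are already distinct, so no renaming is needed.
Finally move all quantifiers to the prefix:
  ∀n ∀i (T(n,n) ∨ D(i))
The prefix is ∀n ∀i: 2 universal, 0 existential.

0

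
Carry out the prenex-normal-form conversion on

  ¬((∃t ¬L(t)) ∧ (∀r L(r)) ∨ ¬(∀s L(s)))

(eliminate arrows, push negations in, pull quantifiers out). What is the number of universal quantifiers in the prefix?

Move each ¬ inward, flipping quantifiers it crosses:
  ((∀t L(t)) ∨ (∃r ¬L(r))) ∧ (∀s L(s))
Extract every quantifier outward, since the variables are now distinct and don't occur free across branches:
  ∀t ∃r ∀s ((L(t) ∨ ¬L(r)) ∧ L(s))
The prefix is ∀t ∃r ∀s: 2 universal, 1 existential.

2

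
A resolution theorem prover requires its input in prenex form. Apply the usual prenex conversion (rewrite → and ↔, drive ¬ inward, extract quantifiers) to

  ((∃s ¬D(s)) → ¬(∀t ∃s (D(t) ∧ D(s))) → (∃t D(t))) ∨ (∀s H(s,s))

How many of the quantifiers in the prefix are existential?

2

First replace A → B with ¬A ∨ B.
  ¬(∃s ¬D(s)) ∨ ¬¬(∀t ∃s (D(t) ∧ D(s))) ∨ (∃t D(t)) ∨ (∀s H(s,s))
Drive negations inward (¬∀x A ≡ ∃x ¬A, ¬∃x A ≡ ∀x ¬A, De Morgan for ∧/∨):
  (∀s D(s)) ∨ (∀t ∃s (D(t) ∧ D(s))) ∨ (∃t D(t)) ∨ (∀s H(s,s))
Rename bound variables to avoid capture: s↦a, t↦w1, s↦q.
  (∀s D(s)) ∨ (∀t ∃a (D(t) ∧ D(a))) ∨ (∃w1 D(w1)) ∨ (∀q H(q,q))
Finally move all quantifiers to the prefix:
  ∀s ∀t ∃a ∃w1 ∀q (D(s) ∨ D(t) ∧ D(a) ∨ D(w1) ∨ H(q,q))
The prefix is ∀s ∀t ∃a ∃w1 ∀q: 3 universal, 2 existential.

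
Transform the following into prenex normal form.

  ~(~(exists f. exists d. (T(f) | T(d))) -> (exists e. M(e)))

forall f. forall d. forall e. (~T(f) & ~T(d) & ~M(e))

Eliminate → and ↔ using ¬ and ∨.
  ~(~~(exists f. exists d. (T(f) | T(d))) | (exists e. M(e)))
Push ¬ through the quantifiers and connectives to reach negation normal form:
  (forall f. forall d. (~T(f) & ~T(d))) & (forall e. ~M(e))
Pull the quantifiers to the front (each side's bound variable is not free in the other side):
  forall f. forall d. forall e. (~T(f) & ~T(d) & ~M(e))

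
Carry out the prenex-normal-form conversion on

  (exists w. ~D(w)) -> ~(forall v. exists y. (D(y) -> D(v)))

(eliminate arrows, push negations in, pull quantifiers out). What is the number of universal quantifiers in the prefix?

2

Eliminate → and ↔ using ¬ and ∨.
  ~(exists w. ~D(w)) | ~(forall v. exists y. (~D(y) | D(v)))
Move each ¬ inward, flipping quantifiers it crosses:
  (forall w. D(w)) | (exists v. forall y. (D(y) & ~D(v)))
Extract every quantifier outward, since the variables are now distinct and don't occur free across branches:
  forall w. exists v. forall y. (D(w) | D(y) & ~D(v))
The prefix is forall w exists v forall y: 2 universal, 1 existential.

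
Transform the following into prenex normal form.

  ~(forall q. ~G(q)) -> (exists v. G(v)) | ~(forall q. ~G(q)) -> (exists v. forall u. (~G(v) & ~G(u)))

forall q. forall v. forall s. exists r. forall u. (~G(q) | ~G(v) & ~G(s) | ~G(r) & ~G(u))

First replace A → B with ¬A ∨ B.
  ~~(forall q. ~G(q)) | ~((exists v. G(v)) | ~(forall q. ~G(q))) | (exists v. forall u. (~G(v) & ~G(u)))
Push ¬ through the quantifiers and connectives to reach negation normal form:
  (forall q. ~G(q)) | (forall v. ~G(v)) & (forall q. ~G(q)) | (exists v. forall u. (~G(v) & ~G(u)))
Rename bound variables to avoid capture: q↦s, v↦r.
  (forall q. ~G(q)) | (forall v. ~G(v)) & (forall s. ~G(s)) | (exists r. forall u. (~G(r) & ~G(u)))
Finally move all quantifiers to the prefix:
  forall q. forall v. forall s. exists r. forall u. (~G(q) | ~G(v) & ~G(s) | ~G(r) & ~G(u))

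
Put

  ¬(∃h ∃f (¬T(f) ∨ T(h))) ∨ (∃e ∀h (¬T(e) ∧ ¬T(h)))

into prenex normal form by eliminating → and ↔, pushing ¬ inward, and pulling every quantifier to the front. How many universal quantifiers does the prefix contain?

3

Drive negations inward (¬∀x A ≡ ∃x ¬A, ¬∃x A ≡ ∀x ¬A, De Morgan for ∧/∨):
  (∀h ∀f (T(f) ∧ ¬T(h))) ∨ (∃e ∀h (¬T(e) ∧ ¬T(h)))
Rename bound variables to avoid capture: h↦w.
  (∀h ∀f (T(f) ∧ ¬T(h))) ∨ (∃e ∀w (¬T(e) ∧ ¬T(w)))
Extract every quantifier outward, since the variables are now distinct and don't occur free across branches:
  ∀h ∀f ∃e ∀w (T(f) ∧ ¬T(h) ∨ ¬T(e) ∧ ¬T(w))
The prefix is ∀h ∀f ∃e ∀w: 3 universal, 1 existential.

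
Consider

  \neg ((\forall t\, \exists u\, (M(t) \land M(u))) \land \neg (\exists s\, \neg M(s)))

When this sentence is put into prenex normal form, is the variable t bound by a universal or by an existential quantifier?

existential

Drive negations inward (¬∀x A ≡ ∃x ¬A, ¬∃x A ≡ ∀x ¬A, De Morgan for ∧/∨):
  (\exists t\, \forall u\, (\neg M(t) \lor \neg M(u))) \lor (\exists s\, \neg M(s))
All bound variables are already distinct, so no renaming is needed.
Extract every quantifier outward, since the variables are now distinct and don't occur free across branches:
  \exists t\, \forall u\, \exists s\, (\neg M(t) \lor \neg M(u) \lor \neg M(s))
The quantifier \forall t sits under an odd number of negations, so it flips to \exists t.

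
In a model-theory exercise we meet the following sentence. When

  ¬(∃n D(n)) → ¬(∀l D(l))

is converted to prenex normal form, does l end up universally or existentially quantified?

existential

First replace A → B with ¬A ∨ B.
  ¬¬(∃n D(n)) ∨ ¬(∀l D(l))
Push ¬ through the quantifiers and connectives to reach negation normal form:
  (∃n D(n)) ∨ (∃l ¬D(l))
All bound variables are already distinct, so no renaming is needed.
Pull the quantifiers to the front (each side's bound variable is not free in the other side):
  ∃n ∃l (D(n) ∨ ¬D(l))
The quantifier ∀l sits under an odd number of negations (counting the antecedent side of each →), so it flips to ∃l.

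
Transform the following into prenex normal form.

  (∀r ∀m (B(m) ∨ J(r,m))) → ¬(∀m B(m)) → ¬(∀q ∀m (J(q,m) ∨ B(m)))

First replace A → B with ¬A ∨ B.
  ¬(∀r ∀m (B(m) ∨ J(r,m))) ∨ ¬¬(∀m B(m)) ∨ ¬(∀q ∀m (J(q,m) ∨ B(m)))
Drive negations inward (¬∀x A ≡ ∃x ¬A, ¬∃x A ≡ ∀x ¬A, De Morgan for ∧/∨):
  (∃r ∃m (¬B(m) ∧ ¬J(r,m))) ∨ (∀m B(m)) ∨ (∃q ∃m (¬J(q,m) ∧ ¬B(m)))
Rename bound variables to avoid capture: m↦c, m↦u1.
  (∃r ∃m (¬B(m) ∧ ¬J(r,m))) ∨ (∀c B(c)) ∨ (∃q ∃u1 (¬J(q,u1) ∧ ¬B(u1)))
Pull the quantifiers to the front (each side's bound variable is not free in the other side):
  ∃r ∃m ∀c ∃q ∃u1 (¬B(m) ∧ ¬J(r,m) ∨ B(c) ∨ ¬J(q,u1) ∧ ¬B(u1))

∃r ∃m ∀c ∃q ∃u1 (¬B(m) ∧ ¬J(r,m) ∨ B(c) ∨ ¬J(q,u1) ∧ ¬B(u1))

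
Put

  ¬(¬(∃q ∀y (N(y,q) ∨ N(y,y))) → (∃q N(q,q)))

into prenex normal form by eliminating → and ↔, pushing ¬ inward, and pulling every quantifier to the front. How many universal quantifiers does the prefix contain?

First replace A → B with ¬A ∨ B.
  ¬(¬¬(∃q ∀y (N(y,q) ∨ N(y,y))) ∨ (∃q N(q,q)))
Move each ¬ inward, flipping quantifiers it crosses:
  (∀q ∃y (¬N(y,q) ∧ ¬N(y,y))) ∧ (∀q ¬N(q,q))
Rename bound variables to avoid capture: q↦u.
  (∀q ∃y (¬N(y,q) ∧ ¬N(y,y))) ∧ (∀u ¬N(u,u))
Extract every quantifier outward, since the variables are now distinct and don't occur free across branches:
  ∀q ∃y ∀u (¬N(y,q) ∧ ¬N(y,y) ∧ ¬N(u,u))
The prefix is ∀q ∃y ∀u: 2 universal, 1 existential.

2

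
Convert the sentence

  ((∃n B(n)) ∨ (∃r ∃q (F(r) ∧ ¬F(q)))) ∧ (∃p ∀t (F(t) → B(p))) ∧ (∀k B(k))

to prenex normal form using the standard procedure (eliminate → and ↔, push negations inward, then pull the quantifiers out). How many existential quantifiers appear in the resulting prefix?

4

Rewrite implications/biconditionals: A → B as ¬A ∨ B.
  ((∃n B(n)) ∨ (∃r ∃q (F(r) ∧ ¬F(q)))) ∧ (∃p ∀t (¬F(t) ∨ B(p))) ∧ (∀k B(k))
Pull the quantifiers to the front (each side's bound variable is not free in the other side):
  ∃n ∃r ∃q ∃p ∀t ∀k ((B(n) ∨ F(r) ∧ ¬F(q)) ∧ (¬F(t) ∨ B(p)) ∧ B(k))
The prefix is ∃n ∃r ∃q ∃p ∀t ∀k: 2 universal, 4 existential.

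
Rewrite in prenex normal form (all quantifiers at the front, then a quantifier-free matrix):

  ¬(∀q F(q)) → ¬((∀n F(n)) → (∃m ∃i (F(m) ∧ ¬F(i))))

First replace A → B with ¬A ∨ B.
  ¬¬(∀q F(q)) ∨ ¬(¬(∀n F(n)) ∨ (∃m ∃i (F(m) ∧ ¬F(i))))
Push ¬ through the quantifiers and connectives to reach negation normal form:
  (∀q F(q)) ∨ (∀n F(n)) ∧ (∀m ∀i (¬F(m) ∨ F(i)))
All bound variables are already distinct, so no renaming is needed.
Pull the quantifiers to the front (each side's bound variable is not free in the other side):
  ∀q ∀n ∀m ∀i (F(q) ∨ F(n) ∧ (¬F(m) ∨ F(i)))

∀q ∀n ∀m ∀i (F(q) ∨ F(n) ∧ (¬F(m) ∨ F(i)))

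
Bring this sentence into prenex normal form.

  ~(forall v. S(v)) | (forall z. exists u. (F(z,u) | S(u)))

Push ¬ through the quantifiers and connectives to reach negation normal form:
  (exists v. ~S(v)) | (forall z. exists u. (F(z,u) | S(u)))
All bound variables are already distinct, so no renaming is needed.
Pull the quantifiers to the front (each side's bound variable is not free in the other side):
  exists v. forall z. exists u. (~S(v) | F(z,u) | S(u))

exists v. forall z. exists u. (~S(v) | F(z,u) | S(u))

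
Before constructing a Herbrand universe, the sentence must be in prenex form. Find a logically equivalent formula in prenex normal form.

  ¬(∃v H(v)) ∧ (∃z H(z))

∀v ∃z (¬H(v) ∧ H(z))

Move each ¬ inward, flipping quantifiers it crosses:
  (∀v ¬H(v)) ∧ (∃z H(z))
All bound variables are already distinct, so no renaming is needed.
Pull the quantifiers to the front (each side's bound variable is not free in the other side):
  ∀v ∃z (¬H(v) ∧ H(z))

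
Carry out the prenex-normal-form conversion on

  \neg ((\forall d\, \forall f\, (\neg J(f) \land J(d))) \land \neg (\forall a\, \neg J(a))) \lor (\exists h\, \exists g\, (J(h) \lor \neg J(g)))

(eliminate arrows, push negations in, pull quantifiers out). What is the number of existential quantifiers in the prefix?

Push ¬ through the quantifiers and connectives to reach negation normal form:
  (\exists d\, \exists f\, (J(f) \lor \neg J(d))) \lor (\forall a\, \neg J(a)) \lor (\exists h\, \exists g\, (J(h) \lor \neg J(g)))
Pull the quantifiers to the front (each side's bound variable is not free in the other side):
  \exists d\, \exists f\, \forall a\, \exists h\, \exists g\, (J(f) \lor \neg J(d) \lor \neg J(a) \lor J(h) \lor \neg J(g))
The prefix is \exists d \exists f \forall a \exists h \exists g: 1 universal, 4 existential.

4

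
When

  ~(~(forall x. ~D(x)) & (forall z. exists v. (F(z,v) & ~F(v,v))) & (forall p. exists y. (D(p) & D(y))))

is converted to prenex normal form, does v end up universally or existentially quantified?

Move each ¬ inward, flipping quantifiers it crosses:
  (forall x. ~D(x)) | (exists z. forall v. (~F(z,v) | F(v,v))) | (exists p. forall y. (~D(p) | ~D(y)))
All bound variables are already distinct, so no renaming is needed.
Finally move all quantifiers to the prefix:
  forall x. exists z. forall v. exists p. forall y. (~D(x) | ~F(z,v) | F(v,v) | ~D(p) | ~D(y))
The quantifier exists v sits under an odd number of negations, so it flips to forall v.

universal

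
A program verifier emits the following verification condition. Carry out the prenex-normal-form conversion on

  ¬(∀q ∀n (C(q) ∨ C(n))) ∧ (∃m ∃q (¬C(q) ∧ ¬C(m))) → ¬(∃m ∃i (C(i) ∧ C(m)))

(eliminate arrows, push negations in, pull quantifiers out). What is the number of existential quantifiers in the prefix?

0

Eliminate → and ↔ using ¬ and ∨.
  ¬(¬(∀q ∀n (C(q) ∨ C(n))) ∧ (∃m ∃q (¬C(q) ∧ ¬C(m)))) ∨ ¬(∃m ∃i (C(i) ∧ C(m)))
Move each ¬ inward, flipping quantifiers it crosses:
  (∀q ∀n (C(q) ∨ C(n))) ∨ (∀m ∀q (C(q) ∨ C(m))) ∨ (∀m ∀i (¬C(i) ∨ ¬C(m)))
Rename bound variables to avoid capture: q↦t, m↦b.
  (∀q ∀n (C(q) ∨ C(n))) ∨ (∀m ∀t (C(t) ∨ C(m))) ∨ (∀b ∀i (¬C(i) ∨ ¬C(b)))
Extract every quantifier outward, since the variables are now distinct and don't occur free across branches:
  ∀q ∀n ∀m ∀t ∀b ∀i (C(q) ∨ C(n) ∨ C(t) ∨ C(m) ∨ ¬C(i) ∨ ¬C(b))
The prefix is ∀q ∀n ∀m ∀t ∀b ∀i: 6 universal, 0 existential.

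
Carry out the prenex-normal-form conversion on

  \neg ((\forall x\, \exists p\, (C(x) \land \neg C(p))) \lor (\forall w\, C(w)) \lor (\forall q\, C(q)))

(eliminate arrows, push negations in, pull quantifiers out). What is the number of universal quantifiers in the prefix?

1

Push ¬ through the quantifiers and connectives to reach negation normal form:
  (\exists x\, \forall p\, (\neg C(x) \lor C(p))) \land (\exists w\, \neg C(w)) \land (\exists q\, \neg C(q))
All bound variables are already distinct, so no renaming is needed.
Finally move all quantifiers to the prefix:
  \exists x\, \forall p\, \exists w\, \exists q\, ((\neg C(x) \lor C(p)) \land \neg C(w) \land \neg C(q))
The prefix is \exists x \forall p \exists w \exists q: 1 universal, 3 existential.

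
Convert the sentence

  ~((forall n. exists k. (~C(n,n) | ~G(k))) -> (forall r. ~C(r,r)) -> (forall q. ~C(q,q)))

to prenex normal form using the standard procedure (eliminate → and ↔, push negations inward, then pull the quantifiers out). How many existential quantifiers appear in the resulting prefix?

2

Rewrite implications/biconditionals: A → B as ¬A ∨ B.
  ~(~(forall n. exists k. (~C(n,n) | ~G(k))) | ~(forall r. ~C(r,r)) | (forall q. ~C(q,q)))
Drive negations inward (¬∀x A ≡ ∃x ¬A, ¬∃x A ≡ ∀x ¬A, De Morgan for ∧/∨):
  (forall n. exists k. (~C(n,n) | ~G(k))) & (forall r. ~C(r,r)) & (exists q. C(q,q))
All bound variables are already distinct, so no renaming is needed.
Pull the quantifiers to the front (each side's bound variable is not free in the other side):
  forall n. exists k. forall r. exists q. ((~C(n,n) | ~G(k)) & ~C(r,r) & C(q,q))
The prefix is forall n exists k forall r exists q: 2 universal, 2 existential.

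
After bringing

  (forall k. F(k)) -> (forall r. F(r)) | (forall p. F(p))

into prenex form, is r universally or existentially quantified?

First replace A → B with ¬A ∨ B.
  ~(forall k. F(k)) | (forall r. F(r)) | (forall p. F(p))
Push ¬ through the quantifiers and connectives to reach negation normal form:
  (exists k. ~F(k)) | (forall r. F(r)) | (forall p. F(p))
Extract every quantifier outward, since the variables are now distinct and don't occur free across branches:
  exists k. forall r. forall p. (~F(k) | F(r) | F(p))
The quantifier forall r sits under an even number of negations (counting the antecedent side of each →), so it remains universal.

universal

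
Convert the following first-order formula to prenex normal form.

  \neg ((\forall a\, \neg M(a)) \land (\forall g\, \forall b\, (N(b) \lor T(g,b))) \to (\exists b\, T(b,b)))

Eliminate → and ↔ using ¬ and ∨.
  \neg (\neg ((\forall a\, \neg M(a)) \land (\forall g\, \forall b\, (N(b) \lor T(g,b)))) \lor (\exists b\, T(b,b)))
Push ¬ through the quantifiers and connectives to reach negation normal form:
  (\forall a\, \neg M(a)) \land (\forall g\, \forall b\, (N(b) \lor T(g,b))) \land (\forall b\, \neg T(b,b))
Standardize variables apart so no two quantifiers bind the same name: b↦s.
  (\forall a\, \neg M(a)) \land (\forall g\, \forall b\, (N(b) \lor T(g,b))) \land (\forall s\, \neg T(s,s))
Finally move all quantifiers to the prefix:
  \forall a\, \forall g\, \forall b\, \forall s\, (\neg M(a) \land (N(b) \lor T(g,b)) \land \neg T(s,s))

\forall a\, \forall g\, \forall b\, \forall s\, (\neg M(a) \land (N(b) \lor T(g,b)) \land \neg T(s,s))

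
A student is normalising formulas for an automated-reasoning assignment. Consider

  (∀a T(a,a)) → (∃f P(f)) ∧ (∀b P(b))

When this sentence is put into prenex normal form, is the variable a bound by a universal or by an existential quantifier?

Eliminate → and ↔ using ¬ and ∨.
  ¬(∀a T(a,a)) ∨ (∃f P(f)) ∧ (∀b P(b))
Push ¬ through the quantifiers and connectives to reach negation normal form:
  (∃a ¬T(a,a)) ∨ (∃f P(f)) ∧ (∀b P(b))
All bound variables are already distinct, so no renaming is needed.
Extract every quantifier outward, since the variables are now distinct and don't occur free across branches:
  ∃a ∃f ∀b (¬T(a,a) ∨ P(f) ∧ P(b))
The quantifier ∀a sits under an odd number of negations (counting the antecedent side of each →), so it flips to ∃a.

existential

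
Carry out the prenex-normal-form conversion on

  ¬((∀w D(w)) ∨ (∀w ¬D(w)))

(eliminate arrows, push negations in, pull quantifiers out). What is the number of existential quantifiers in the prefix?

2

Drive negations inward (¬∀x A ≡ ∃x ¬A, ¬∃x A ≡ ∀x ¬A, De Morgan for ∧/∨):
  (∃w ¬D(w)) ∧ (∃w D(w))
Standardize variables apart so no two quantifiers bind the same name: w↦y1.
  (∃w ¬D(w)) ∧ (∃y1 D(y1))
Pull the quantifiers to the front (each side's bound variable is not free in the other side):
  ∃w ∃y1 (¬D(w) ∧ D(y1))
The prefix is ∃w ∃y1: 0 universal, 2 existential.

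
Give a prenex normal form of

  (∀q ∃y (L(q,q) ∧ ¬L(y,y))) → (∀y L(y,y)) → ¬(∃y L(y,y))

∃q ∀y ∃w1 ∀b (¬L(q,q) ∨ L(y,y) ∨ ¬L(w1,w1) ∨ ¬L(b,b))

Eliminate → and ↔ using ¬ and ∨.
  ¬(∀q ∃y (L(q,q) ∧ ¬L(y,y))) ∨ ¬(∀y L(y,y)) ∨ ¬(∃y L(y,y))
Drive negations inward (¬∀x A ≡ ∃x ¬A, ¬∃x A ≡ ∀x ¬A, De Morgan for ∧/∨):
  (∃q ∀y (¬L(q,q) ∨ L(y,y))) ∨ (∃y ¬L(y,y)) ∨ (∀y ¬L(y,y))
Give each quantifier a distinct variable: y↦w1, y↦b.
  (∃q ∀y (¬L(q,q) ∨ L(y,y))) ∨ (∃w1 ¬L(w1,w1)) ∨ (∀b ¬L(b,b))
Extract every quantifier outward, since the variables are now distinct and don't occur free across branches:
  ∃q ∀y ∃w1 ∀b (¬L(q,q) ∨ L(y,y) ∨ ¬L(w1,w1) ∨ ¬L(b,b))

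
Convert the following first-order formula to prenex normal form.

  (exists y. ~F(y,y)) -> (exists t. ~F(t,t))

forall y. exists t. (F(y,y) | ~F(t,t))

Eliminate → and ↔ using ¬ and ∨.
  ~(exists y. ~F(y,y)) | (exists t. ~F(t,t))
Drive negations inward (¬∀x A ≡ ∃x ¬A, ¬∃x A ≡ ∀x ¬A, De Morgan for ∧/∨):
  (forall y. F(y,y)) | (exists t. ~F(t,t))
All bound variables are already distinct, so no renaming is needed.
Extract every quantifier outward, since the variables are now distinct and don't occur free across branches:
  forall y. exists t. (F(y,y) | ~F(t,t))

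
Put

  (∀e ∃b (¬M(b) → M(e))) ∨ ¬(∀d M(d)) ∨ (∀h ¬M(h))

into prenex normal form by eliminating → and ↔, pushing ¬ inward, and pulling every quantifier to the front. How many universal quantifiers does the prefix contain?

Eliminate → and ↔ using ¬ and ∨.
  (∀e ∃b (¬¬M(b) ∨ M(e))) ∨ ¬(∀d M(d)) ∨ (∀h ¬M(h))
Push ¬ through the quantifiers and connectives to reach negation normal form:
  (∀e ∃b (M(b) ∨ M(e))) ∨ (∃d ¬M(d)) ∨ (∀h ¬M(h))
All bound variables are already distinct, so no renaming is needed.
Extract every quantifier outward, since the variables are now distinct and don't occur free across branches:
  ∀e ∃b ∃d ∀h (M(b) ∨ M(e) ∨ ¬M(d) ∨ ¬M(h))
The prefix is ∀e ∃b ∃d ∀h: 2 universal, 2 existential.

2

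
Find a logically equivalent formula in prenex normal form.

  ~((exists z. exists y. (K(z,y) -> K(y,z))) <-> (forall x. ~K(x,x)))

First replace A → B with ¬A ∨ B; A ↔ B as (¬A ∨ B) ∧ (¬B ∨ A).
  ~((~(exists z. exists y. (~K(z,y) | K(y,z))) | (forall x. ~K(x,x))) & (~(forall x. ~K(x,x)) | (exists z. exists y. (~K(z,y) | K(y,z)))))
Push ¬ through the quantifiers and connectives to reach negation normal form:
  (exists z. exists y. (~K(z,y) | K(y,z))) & (exists x. K(x,x)) | (forall x. ~K(x,x)) & (forall z. forall y. (K(z,y) & ~K(y,z)))
Give each quantifier a distinct variable: x↦r, z↦p, y↦w1.
  (exists z. exists y. (~K(z,y) | K(y,z))) & (exists x. K(x,x)) | (forall r. ~K(r,r)) & (forall p. forall w1. (K(p,w1) & ~K(w1,p)))
Finally move all quantifiers to the prefix:
  exists z. exists y. exists x. forall r. forall p. forall w1. ((~K(z,y) | K(y,z)) & K(x,x) | ~K(r,r) & K(p,w1) & ~K(w1,p))

exists z. exists y. exists x. forall r. forall p. forall w1. ((~K(z,y) | K(y,z)) & K(x,x) | ~K(r,r) & K(p,w1) & ~K(w1,p))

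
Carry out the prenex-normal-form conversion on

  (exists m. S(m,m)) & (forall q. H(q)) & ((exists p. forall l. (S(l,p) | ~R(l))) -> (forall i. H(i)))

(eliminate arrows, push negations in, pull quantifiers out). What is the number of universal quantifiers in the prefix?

Rewrite implications/biconditionals: A → B as ¬A ∨ B.
  (exists m. S(m,m)) & (forall q. H(q)) & (~(exists p. forall l. (S(l,p) | ~R(l))) | (forall i. H(i)))
Push ¬ through the quantifiers and connectives to reach negation normal form:
  (exists m. S(m,m)) & (forall q. H(q)) & ((forall p. exists l. (~S(l,p) & R(l))) | (forall i. H(i)))
All bound variables are already distinct, so no renaming is needed.
Pull the quantifiers to the front (each side's bound variable is not free in the other side):
  exists m. forall q. forall p. exists l. forall i. (S(m,m) & H(q) & (~S(l,p) & R(l) | H(i)))
The prefix is exists m forall q forall p exists l forall i: 3 universal, 2 existential.

3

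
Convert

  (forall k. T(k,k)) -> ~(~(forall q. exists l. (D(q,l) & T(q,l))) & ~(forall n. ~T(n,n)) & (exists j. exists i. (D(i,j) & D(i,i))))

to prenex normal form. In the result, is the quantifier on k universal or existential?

existential

Rewrite implications/biconditionals: A → B as ¬A ∨ B.
  ~(forall k. T(k,k)) | ~(~(forall q. exists l. (D(q,l) & T(q,l))) & ~(forall n. ~T(n,n)) & (exists j. exists i. (D(i,j) & D(i,i))))
Drive negations inward (¬∀x A ≡ ∃x ¬A, ¬∃x A ≡ ∀x ¬A, De Morgan for ∧/∨):
  (exists k. ~T(k,k)) | (forall q. exists l. (D(q,l) & T(q,l))) | (forall n. ~T(n,n)) | (forall j. forall i. (~D(i,j) | ~D(i,i)))
All bound variables are already distinct, so no renaming is needed.
Finally move all quantifiers to the prefix:
  exists k. forall q. exists l. forall n. forall j. forall i. (~T(k,k) | D(q,l) & T(q,l) | ~T(n,n) | ~D(i,j) | ~D(i,i))
The quantifier forall k sits under an odd number of negations (counting the antecedent side of each →), so it flips to exists k.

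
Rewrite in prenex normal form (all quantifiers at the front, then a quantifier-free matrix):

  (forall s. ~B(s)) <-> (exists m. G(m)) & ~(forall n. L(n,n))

exists s. exists m. exists n. forall z1. forall x1. forall u. ((B(s) | G(m) & ~L(n,n)) & (~G(z1) | L(x1,x1) | ~B(u)))

First replace A → B with ¬A ∨ B; A ↔ B as (¬A ∨ B) ∧ (¬B ∨ A).
  (~(forall s. ~B(s)) | (exists m. G(m)) & ~(forall n. L(n,n))) & (~((exists m. G(m)) & ~(forall n. L(n,n))) | (forall s. ~B(s)))
Drive negations inward (¬∀x A ≡ ∃x ¬A, ¬∃x A ≡ ∀x ¬A, De Morgan for ∧/∨):
  ((exists s. B(s)) | (exists m. G(m)) & (exists n. ~L(n,n))) & ((forall m. ~G(m)) | (forall n. L(n,n)) | (forall s. ~B(s)))
Standardize variables apart so no two quantifiers bind the same name: m↦z1, n↦x1, s↦u.
  ((exists s. B(s)) | (exists m. G(m)) & (exists n. ~L(n,n))) & ((forall z1. ~G(z1)) | (forall x1. L(x1,x1)) | (forall u. ~B(u)))
Finally move all quantifiers to the prefix:
  exists s. exists m. exists n. forall z1. forall x1. forall u. ((B(s) | G(m) & ~L(n,n)) & (~G(z1) | L(x1,x1) | ~B(u)))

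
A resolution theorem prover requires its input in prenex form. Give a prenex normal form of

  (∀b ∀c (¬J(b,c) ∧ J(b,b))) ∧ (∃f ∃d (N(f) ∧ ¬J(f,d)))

∀b ∀c ∃f ∃d (¬J(b,c) ∧ J(b,b) ∧ N(f) ∧ ¬J(f,d))

All bound variables are already distinct, so no renaming is needed.
Extract every quantifier outward, since the variables are now distinct and don't occur free across branches:
  ∀b ∀c ∃f ∃d (¬J(b,c) ∧ J(b,b) ∧ N(f) ∧ ¬J(f,d))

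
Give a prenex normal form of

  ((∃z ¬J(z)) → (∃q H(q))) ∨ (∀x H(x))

Eliminate → and ↔ using ¬ and ∨.
  ¬(∃z ¬J(z)) ∨ (∃q H(q)) ∨ (∀x H(x))
Push ¬ through the quantifiers and connectives to reach negation normal form:
  (∀z J(z)) ∨ (∃q H(q)) ∨ (∀x H(x))
Pull the quantifiers to the front (each side's bound variable is not free in the other side):
  ∀z ∃q ∀x (J(z) ∨ H(q) ∨ H(x))

∀z ∃q ∀x (J(z) ∨ H(q) ∨ H(x))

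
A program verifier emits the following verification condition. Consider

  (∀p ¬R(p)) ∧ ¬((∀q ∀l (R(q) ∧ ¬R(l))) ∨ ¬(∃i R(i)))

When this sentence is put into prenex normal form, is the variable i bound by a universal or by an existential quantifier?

existential

Drive negations inward (¬∀x A ≡ ∃x ¬A, ¬∃x A ≡ ∀x ¬A, De Morgan for ∧/∨):
  (∀p ¬R(p)) ∧ (∃q ∃l (¬R(q) ∨ R(l))) ∧ (∃i R(i))
Pull the quantifiers to the front (each side's bound variable is not free in the other side):
  ∀p ∃q ∃l ∃i (¬R(p) ∧ (¬R(q) ∨ R(l)) ∧ R(i))
The quantifier ∃i sits under an even number of negations, so it remains existential.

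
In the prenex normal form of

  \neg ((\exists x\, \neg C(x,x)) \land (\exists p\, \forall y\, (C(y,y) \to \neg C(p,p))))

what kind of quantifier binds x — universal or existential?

universal

First replace A → B with ¬A ∨ B.
  \neg ((\exists x\, \neg C(x,x)) \land (\exists p\, \forall y\, (\neg C(y,y) \lor \neg C(p,p))))
Push ¬ through the quantifiers and connectives to reach negation normal form:
  (\forall x\, C(x,x)) \lor (\forall p\, \exists y\, (C(y,y) \land C(p,p)))
Extract every quantifier outward, since the variables are now distinct and don't occur free across branches:
  \forall x\, \forall p\, \exists y\, (C(x,x) \lor C(y,y) \land C(p,p))
The quantifier \exists x sits under an odd number of negations (counting the antecedent side of each →), so it flips to \forall x.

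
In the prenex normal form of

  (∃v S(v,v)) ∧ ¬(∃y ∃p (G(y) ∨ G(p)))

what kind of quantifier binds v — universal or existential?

Drive negations inward (¬∀x A ≡ ∃x ¬A, ¬∃x A ≡ ∀x ¬A, De Morgan for ∧/∨):
  (∃v S(v,v)) ∧ (∀y ∀p (¬G(y) ∧ ¬G(p)))
Pull the quantifiers to the front (each side's bound variable is not free in the other side):
  ∃v ∀y ∀p (S(v,v) ∧ ¬G(y) ∧ ¬G(p))
The quantifier ∃v sits under an even number of negations, so it remains existential.

existential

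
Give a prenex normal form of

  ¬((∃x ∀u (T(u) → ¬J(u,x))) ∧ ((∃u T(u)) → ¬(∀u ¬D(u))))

First replace A → B with ¬A ∨ B.
  ¬((∃x ∀u (¬T(u) ∨ ¬J(u,x))) ∧ (¬(∃u T(u)) ∨ ¬(∀u ¬D(u))))
Drive negations inward (¬∀x A ≡ ∃x ¬A, ¬∃x A ≡ ∀x ¬A, De Morgan for ∧/∨):
  (∀x ∃u (T(u) ∧ J(u,x))) ∨ (∃u T(u)) ∧ (∀u ¬D(u))
Standardize variables apart so no two quantifiers bind the same name: u↦u1, u↦r.
  (∀x ∃u (T(u) ∧ J(u,x))) ∨ (∃u1 T(u1)) ∧ (∀r ¬D(r))
Finally move all quantifiers to the prefix:
  ∀x ∃u ∃u1 ∀r (T(u) ∧ J(u,x) ∨ T(u1) ∧ ¬D(r))

∀x ∃u ∃u1 ∀r (T(u) ∧ J(u,x) ∨ T(u1) ∧ ¬D(r))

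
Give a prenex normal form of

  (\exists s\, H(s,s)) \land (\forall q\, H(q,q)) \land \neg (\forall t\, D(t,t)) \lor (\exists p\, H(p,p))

Push ¬ through the quantifiers and connectives to reach negation normal form:
  (\exists s\, H(s,s)) \land (\forall q\, H(q,q)) \land (\exists t\, \neg D(t,t)) \lor (\exists p\, H(p,p))
Finally move all quantifiers to the prefix:
  \exists s\, \forall q\, \exists t\, \exists p\, (H(s,s) \land H(q,q) \land \neg D(t,t) \lor H(p,p))

\exists s\, \forall q\, \exists t\, \exists p\, (H(s,s) \land H(q,q) \land \neg D(t,t) \lor H(p,p))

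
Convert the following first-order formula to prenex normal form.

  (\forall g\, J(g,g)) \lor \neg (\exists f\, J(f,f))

\forall g\, \forall f\, (J(g,g) \lor \neg J(f,f))

Move each ¬ inward, flipping quantifiers it crosses:
  (\forall g\, J(g,g)) \lor (\forall f\, \neg J(f,f))
Finally move all quantifiers to the prefix:
  \forall g\, \forall f\, (J(g,g) \lor \neg J(f,f))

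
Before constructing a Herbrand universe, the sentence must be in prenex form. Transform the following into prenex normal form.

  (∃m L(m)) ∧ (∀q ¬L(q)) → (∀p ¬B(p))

∀m ∃q ∀p (¬L(m) ∨ L(q) ∨ ¬B(p))

Eliminate → and ↔ using ¬ and ∨.
  ¬((∃m L(m)) ∧ (∀q ¬L(q))) ∨ (∀p ¬B(p))
Move each ¬ inward, flipping quantifiers it crosses:
  (∀m ¬L(m)) ∨ (∃q L(q)) ∨ (∀p ¬B(p))
Finally move all quantifiers to the prefix:
  ∀m ∃q ∀p (¬L(m) ∨ L(q) ∨ ¬B(p))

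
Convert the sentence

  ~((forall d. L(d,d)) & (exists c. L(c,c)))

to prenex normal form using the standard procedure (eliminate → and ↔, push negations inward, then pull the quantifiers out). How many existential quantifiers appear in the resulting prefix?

Drive negations inward (¬∀x A ≡ ∃x ¬A, ¬∃x A ≡ ∀x ¬A, De Morgan for ∧/∨):
  (exists d. ~L(d,d)) | (forall c. ~L(c,c))
Extract every quantifier outward, since the variables are now distinct and don't occur free across branches:
  exists d. forall c. (~L(d,d) | ~L(c,c))
The prefix is exists d forall c: 1 universal, 1 existential.

1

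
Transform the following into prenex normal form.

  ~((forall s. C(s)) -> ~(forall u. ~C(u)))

Rewrite implications/biconditionals: A → B as ¬A ∨ B.
  ~(~(forall s. C(s)) | ~(forall u. ~C(u)))
Push ¬ through the quantifiers and connectives to reach negation normal form:
  (forall s. C(s)) & (forall u. ~C(u))
Pull the quantifiers to the front (each side's bound variable is not free in the other side):
  forall s. forall u. (C(s) & ~C(u))

forall s. forall u. (C(s) & ~C(u))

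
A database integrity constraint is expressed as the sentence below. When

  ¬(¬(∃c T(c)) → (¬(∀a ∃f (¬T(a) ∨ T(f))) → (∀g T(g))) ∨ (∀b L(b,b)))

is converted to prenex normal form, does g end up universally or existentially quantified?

existential

First replace A → B with ¬A ∨ B.
  ¬(¬¬(∃c T(c)) ∨ ¬¬(∀a ∃f (¬T(a) ∨ T(f))) ∨ (∀g T(g)) ∨ (∀b L(b,b)))
Move each ¬ inward, flipping quantifiers it crosses:
  (∀c ¬T(c)) ∧ (∃a ∀f (T(a) ∧ ¬T(f))) ∧ (∃g ¬T(g)) ∧ (∃b ¬L(b,b))
All bound variables are already distinct, so no renaming is needed.
Extract every quantifier outward, since the variables are now distinct and don't occur free across branches:
  ∀c ∃a ∀f ∃g ∃b (¬T(c) ∧ T(a) ∧ ¬T(f) ∧ ¬T(g) ∧ ¬L(b,b))
The quantifier ∀g sits under an odd number of negations (counting the antecedent side of each →), so it flips to ∃g.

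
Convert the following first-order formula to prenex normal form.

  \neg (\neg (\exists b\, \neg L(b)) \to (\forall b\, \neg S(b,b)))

\forall b\, \exists x1\, (L(b) \land S(x1,x1))

Rewrite implications/biconditionals: A → B as ¬A ∨ B.
  \neg (\neg \neg (\exists b\, \neg L(b)) \lor (\forall b\, \neg S(b,b)))
Move each ¬ inward, flipping quantifiers it crosses:
  (\forall b\, L(b)) \land (\exists b\, S(b,b))
Give each quantifier a distinct variable: b↦x1.
  (\forall b\, L(b)) \land (\exists x1\, S(x1,x1))
Finally move all quantifiers to the prefix:
  \forall b\, \exists x1\, (L(b) \land S(x1,x1))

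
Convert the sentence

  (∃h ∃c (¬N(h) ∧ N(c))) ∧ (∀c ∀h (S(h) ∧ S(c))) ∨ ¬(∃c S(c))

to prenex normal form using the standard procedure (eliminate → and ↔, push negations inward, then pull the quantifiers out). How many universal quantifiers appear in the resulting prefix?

Drive negations inward (¬∀x A ≡ ∃x ¬A, ¬∃x A ≡ ∀x ¬A, De Morgan for ∧/∨):
  (∃h ∃c (¬N(h) ∧ N(c))) ∧ (∀c ∀h (S(h) ∧ S(c))) ∨ (∀c ¬S(c))
Give each quantifier a distinct variable: c↦w, h↦t, c↦w1.
  (∃h ∃c (¬N(h) ∧ N(c))) ∧ (∀w ∀t (S(t) ∧ S(w))) ∨ (∀w1 ¬S(w1))
Pull the quantifiers to the front (each side's bound variable is not free in the other side):
  ∃h ∃c ∀w ∀t ∀w1 (¬N(h) ∧ N(c) ∧ S(t) ∧ S(w) ∨ ¬S(w1))
The prefix is ∃h ∃c ∀w ∀t ∀w1: 3 universal, 2 existential.

3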